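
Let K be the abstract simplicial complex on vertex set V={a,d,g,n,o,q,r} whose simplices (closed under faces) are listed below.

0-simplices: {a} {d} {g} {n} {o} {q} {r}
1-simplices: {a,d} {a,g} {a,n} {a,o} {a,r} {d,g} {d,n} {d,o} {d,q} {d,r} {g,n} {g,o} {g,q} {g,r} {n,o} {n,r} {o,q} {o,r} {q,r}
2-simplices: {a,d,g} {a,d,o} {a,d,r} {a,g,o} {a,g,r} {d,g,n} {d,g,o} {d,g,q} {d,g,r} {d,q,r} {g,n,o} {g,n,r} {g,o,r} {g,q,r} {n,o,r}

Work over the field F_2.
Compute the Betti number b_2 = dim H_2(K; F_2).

n_0=7 n_1=19 n_2=15  [Z2]
∂1: piv[ad,ag,an,ao,ar,dq] rk=6  ker:dg,dn,do,dr,gn,go,gq,gr,no,nr,oq,or,qr
∂2: piv[adg,ado,adr,ago,agr,dgn,dgq,dqr,gno,gnr,gor] rk=11  ker:dgo,dgr,gqr,nor
b_2=(15−11)−0=4

b_2=4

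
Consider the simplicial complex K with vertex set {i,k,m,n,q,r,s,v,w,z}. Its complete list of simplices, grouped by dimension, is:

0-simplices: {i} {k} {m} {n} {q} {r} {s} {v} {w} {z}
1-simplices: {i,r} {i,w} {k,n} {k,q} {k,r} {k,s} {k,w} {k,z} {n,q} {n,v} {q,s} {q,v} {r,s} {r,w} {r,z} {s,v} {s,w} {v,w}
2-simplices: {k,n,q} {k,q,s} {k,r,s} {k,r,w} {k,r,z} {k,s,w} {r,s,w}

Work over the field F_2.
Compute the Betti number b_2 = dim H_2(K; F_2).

b_2=1

n_0=10 n_1=18 n_2=7  [Z2]
∂1: piv[ir,iw,kn,kq,kr,ks,kz,nv] rk=8  ker:kw,nq,qs,qv,rs,rw,rz,sv,sw,vw
∂2: piv[knq,kqs,krs,krw,krz,ksw] rk=6  ker:rsw
b_2=(7−6)−0=1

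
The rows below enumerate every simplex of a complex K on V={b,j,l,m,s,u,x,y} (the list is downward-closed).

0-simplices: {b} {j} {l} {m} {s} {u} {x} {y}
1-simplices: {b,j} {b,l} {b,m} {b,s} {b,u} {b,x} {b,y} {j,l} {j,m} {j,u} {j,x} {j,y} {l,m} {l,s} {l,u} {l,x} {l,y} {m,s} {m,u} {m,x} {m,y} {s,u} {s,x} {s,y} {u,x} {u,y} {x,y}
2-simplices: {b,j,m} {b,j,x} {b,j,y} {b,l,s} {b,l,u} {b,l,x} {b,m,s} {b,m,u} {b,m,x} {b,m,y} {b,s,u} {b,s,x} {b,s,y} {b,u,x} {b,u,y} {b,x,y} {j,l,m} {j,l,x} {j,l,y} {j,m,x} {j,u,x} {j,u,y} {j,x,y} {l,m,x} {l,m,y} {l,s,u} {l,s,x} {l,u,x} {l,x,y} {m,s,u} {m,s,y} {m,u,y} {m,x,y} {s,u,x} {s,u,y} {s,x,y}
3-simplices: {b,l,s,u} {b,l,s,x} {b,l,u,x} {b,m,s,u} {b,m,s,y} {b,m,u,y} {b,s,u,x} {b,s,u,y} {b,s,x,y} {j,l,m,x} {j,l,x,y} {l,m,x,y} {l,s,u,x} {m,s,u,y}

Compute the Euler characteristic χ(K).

χ(K)=3

n_0=8 n_1=27 n_2=36 n_3=14
χ=+8−27+36−14=3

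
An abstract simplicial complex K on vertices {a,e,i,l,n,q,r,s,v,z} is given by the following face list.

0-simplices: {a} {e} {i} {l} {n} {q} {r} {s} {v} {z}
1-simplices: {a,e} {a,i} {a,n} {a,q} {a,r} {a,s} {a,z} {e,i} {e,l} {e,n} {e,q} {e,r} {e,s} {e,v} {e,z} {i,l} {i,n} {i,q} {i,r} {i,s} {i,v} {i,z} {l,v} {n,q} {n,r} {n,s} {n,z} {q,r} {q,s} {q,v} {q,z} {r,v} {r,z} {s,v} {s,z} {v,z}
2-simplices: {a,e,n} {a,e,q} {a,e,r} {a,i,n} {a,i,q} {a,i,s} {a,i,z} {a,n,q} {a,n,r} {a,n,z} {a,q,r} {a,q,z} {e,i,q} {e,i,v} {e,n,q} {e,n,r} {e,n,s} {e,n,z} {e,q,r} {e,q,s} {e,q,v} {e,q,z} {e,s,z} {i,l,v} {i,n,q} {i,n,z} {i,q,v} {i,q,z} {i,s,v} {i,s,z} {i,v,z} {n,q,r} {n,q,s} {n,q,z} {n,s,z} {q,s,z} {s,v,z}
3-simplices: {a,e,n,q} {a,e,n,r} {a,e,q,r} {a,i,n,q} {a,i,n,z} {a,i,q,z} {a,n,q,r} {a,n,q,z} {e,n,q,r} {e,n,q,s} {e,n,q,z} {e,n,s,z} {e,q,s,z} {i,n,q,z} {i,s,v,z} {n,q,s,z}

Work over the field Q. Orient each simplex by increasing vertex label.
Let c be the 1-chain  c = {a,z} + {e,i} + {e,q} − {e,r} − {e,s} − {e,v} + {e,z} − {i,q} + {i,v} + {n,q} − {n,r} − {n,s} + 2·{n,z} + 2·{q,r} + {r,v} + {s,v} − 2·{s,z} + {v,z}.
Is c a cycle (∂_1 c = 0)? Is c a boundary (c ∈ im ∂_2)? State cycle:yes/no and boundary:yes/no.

cycle:no boundary:no

n_0=10 n_1=36 n_2=37 n_3=16  [Q]
∂1: piv[ae,ai,an,aq,ar,as,az,el,ev] rk=9  ker:ei,en,eq,er,es,ez,il,in,iq,ir,is,iv,iz,lv,nq,nr,ns,nz,qr,qs,qv,qz,rv,rz,sv,sz,vz
∂2: piv[aen,aeq,aer,ain,aiq,ais,aiz,anq,anr,anz,aqr,aqz,eiq,eiv,ens,enz,eqs,eqv,esz,ilv,isv,isz,ivz] rk=23  ker:enq,enr,eqr,eqz,inq,inz,iqv,iqz,nqr,nqs,nqz,nsz,qsz,svz
∂3: piv[aenq,aenr,aeqr,ainq,ainz,aiqz,anqr,anqz,enqs,enqz,ensz,eqsz,isvz] rk=13  ker:enqr,inqz,nqsz
∂1c = −{a} + {i} − {n} − {q} − {r} − {s} + {v} + 3·{z}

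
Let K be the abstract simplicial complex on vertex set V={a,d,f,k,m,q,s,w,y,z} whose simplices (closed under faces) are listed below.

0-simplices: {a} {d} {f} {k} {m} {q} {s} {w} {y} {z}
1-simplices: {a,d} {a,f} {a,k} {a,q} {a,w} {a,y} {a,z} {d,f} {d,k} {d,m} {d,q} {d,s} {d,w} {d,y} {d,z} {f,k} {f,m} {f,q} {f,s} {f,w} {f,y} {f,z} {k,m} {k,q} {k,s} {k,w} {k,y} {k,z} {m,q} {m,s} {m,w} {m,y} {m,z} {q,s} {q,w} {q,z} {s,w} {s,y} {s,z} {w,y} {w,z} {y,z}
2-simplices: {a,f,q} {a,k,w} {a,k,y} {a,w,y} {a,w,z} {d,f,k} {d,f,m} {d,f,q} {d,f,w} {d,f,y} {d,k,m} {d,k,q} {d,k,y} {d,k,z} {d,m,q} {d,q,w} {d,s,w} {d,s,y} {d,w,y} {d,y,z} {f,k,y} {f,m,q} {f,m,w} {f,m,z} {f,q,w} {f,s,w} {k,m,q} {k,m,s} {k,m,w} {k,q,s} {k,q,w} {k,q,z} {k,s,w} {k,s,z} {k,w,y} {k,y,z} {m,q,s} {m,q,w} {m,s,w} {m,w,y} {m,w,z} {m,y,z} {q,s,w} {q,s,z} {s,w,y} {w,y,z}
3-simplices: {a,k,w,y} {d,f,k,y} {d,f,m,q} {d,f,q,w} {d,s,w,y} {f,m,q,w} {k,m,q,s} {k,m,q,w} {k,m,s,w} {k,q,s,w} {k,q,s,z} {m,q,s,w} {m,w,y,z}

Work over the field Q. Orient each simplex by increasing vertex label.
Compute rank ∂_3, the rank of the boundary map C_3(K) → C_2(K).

n_0=10 n_1=42 n_2=46 n_3=13  [Q]
∂1: piv[ad,af,ak,aq,aw,ay,az,dm,ds] rk=9  ker:df,dk,dq,dw,dy,dz,fk,fm,fq,fs,fw,fy,fz,km,kq,ks,kw,ky,kz,mq,ms,mw,my,mz,qs,qw,qz,sw,sy,sz,wy,wz,yz
∂2: piv[afq,akw,aky,awy,awz,dfk,dfm,dfq,dfw,dfy,dkm,dkq,dky,dkz,dmq,dqw,dsw,dsy,dwy,dyz,fmw,fmz,fsw,kms,kqs,kqz,ksw,ksz,mwy,mwz,myz] rk=31  ker:fky,fmq,fqw,kmq,kmw,kqw,kwy,kyz,mqs,mqw,msw,qsw,qsz,swy,wyz
∂3: piv[akwy,dfky,dfmq,dfqw,dswy,fmqw,kmqs,kmqw,kmsw,kqsw,kqsz,mwyz] rk=12  ker:mqsw
rk∂_3=12

rank∂_3=12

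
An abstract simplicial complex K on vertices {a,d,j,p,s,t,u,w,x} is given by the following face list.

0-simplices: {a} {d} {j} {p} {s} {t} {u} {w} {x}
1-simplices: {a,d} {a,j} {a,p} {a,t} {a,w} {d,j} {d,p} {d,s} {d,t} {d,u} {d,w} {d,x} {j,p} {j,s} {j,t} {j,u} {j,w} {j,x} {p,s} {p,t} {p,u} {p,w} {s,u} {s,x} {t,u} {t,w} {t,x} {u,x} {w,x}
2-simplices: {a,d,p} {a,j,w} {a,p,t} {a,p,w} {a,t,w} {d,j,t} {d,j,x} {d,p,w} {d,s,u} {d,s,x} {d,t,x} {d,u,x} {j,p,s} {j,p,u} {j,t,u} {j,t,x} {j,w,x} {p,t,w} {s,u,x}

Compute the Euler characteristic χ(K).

n_0=9 n_1=29 n_2=19
χ=+9−29+19=-1

χ(K)=-1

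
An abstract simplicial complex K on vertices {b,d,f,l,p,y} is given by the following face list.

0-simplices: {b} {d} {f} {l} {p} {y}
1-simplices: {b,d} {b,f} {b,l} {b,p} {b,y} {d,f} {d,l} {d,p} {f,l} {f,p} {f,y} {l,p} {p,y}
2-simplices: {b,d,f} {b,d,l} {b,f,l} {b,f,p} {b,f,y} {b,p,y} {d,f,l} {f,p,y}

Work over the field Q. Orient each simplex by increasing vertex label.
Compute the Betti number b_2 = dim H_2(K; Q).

n_0=6 n_1=13 n_2=8  [Q]
∂1: piv[bd,bf,bl,bp,by] rk=5  ker:df,dl,dp,fl,fp,fy,lp,py
∂2: piv[bdf,bdl,bfl,bfp,bfy,bpy] rk=6  ker:dfl,fpy
b_2=(8−6)−0=2

b_2=2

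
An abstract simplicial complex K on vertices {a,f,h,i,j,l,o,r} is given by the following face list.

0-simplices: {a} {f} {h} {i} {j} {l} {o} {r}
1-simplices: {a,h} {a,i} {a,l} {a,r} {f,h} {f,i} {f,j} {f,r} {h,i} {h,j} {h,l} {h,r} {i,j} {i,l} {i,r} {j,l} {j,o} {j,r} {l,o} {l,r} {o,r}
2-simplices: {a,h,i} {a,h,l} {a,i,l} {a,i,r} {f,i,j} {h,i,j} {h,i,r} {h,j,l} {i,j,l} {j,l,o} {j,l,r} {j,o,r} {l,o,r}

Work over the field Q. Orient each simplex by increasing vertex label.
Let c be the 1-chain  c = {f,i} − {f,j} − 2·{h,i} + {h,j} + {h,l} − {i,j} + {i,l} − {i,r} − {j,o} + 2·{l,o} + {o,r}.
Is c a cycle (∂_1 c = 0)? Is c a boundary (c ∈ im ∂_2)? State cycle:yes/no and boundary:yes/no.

cycle:yes boundary:no

n_0=8 n_1=21 n_2=13  [Q]
∂1: piv[ah,ai,al,ar,fh,fj,jo] rk=7  ker:fi,fr,hi,hj,hl,hr,ij,il,ir,jl,jr,lo,lr,or
∂2: piv[ahi,ahl,ail,air,fij,hij,hir,hjl,jlo,jlr,jor] rk=11  ker:ijl,lor
∂1c = 0
c vs im∂2: residual ≠ 0 ⇒ not boundary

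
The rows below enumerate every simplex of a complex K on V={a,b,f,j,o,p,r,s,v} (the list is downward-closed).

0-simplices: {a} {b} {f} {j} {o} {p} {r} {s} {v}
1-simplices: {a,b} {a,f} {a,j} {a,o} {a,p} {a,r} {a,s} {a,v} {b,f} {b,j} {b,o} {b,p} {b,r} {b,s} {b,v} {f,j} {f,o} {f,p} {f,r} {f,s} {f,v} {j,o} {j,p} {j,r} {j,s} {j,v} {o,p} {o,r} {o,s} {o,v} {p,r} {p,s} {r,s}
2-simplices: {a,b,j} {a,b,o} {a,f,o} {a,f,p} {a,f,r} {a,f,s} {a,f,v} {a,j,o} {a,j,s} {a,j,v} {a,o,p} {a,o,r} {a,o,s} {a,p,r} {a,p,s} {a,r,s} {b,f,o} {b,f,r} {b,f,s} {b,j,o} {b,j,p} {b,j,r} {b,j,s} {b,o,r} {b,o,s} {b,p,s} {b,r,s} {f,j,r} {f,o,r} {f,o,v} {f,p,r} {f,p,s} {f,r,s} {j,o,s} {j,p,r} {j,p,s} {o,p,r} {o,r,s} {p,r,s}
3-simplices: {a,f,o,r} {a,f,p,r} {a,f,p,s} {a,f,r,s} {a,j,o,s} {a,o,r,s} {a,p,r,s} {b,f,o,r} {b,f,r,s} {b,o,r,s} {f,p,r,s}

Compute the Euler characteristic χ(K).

χ(K)=4

n_0=9 n_1=33 n_2=39 n_3=11
χ=+9−33+39−11=4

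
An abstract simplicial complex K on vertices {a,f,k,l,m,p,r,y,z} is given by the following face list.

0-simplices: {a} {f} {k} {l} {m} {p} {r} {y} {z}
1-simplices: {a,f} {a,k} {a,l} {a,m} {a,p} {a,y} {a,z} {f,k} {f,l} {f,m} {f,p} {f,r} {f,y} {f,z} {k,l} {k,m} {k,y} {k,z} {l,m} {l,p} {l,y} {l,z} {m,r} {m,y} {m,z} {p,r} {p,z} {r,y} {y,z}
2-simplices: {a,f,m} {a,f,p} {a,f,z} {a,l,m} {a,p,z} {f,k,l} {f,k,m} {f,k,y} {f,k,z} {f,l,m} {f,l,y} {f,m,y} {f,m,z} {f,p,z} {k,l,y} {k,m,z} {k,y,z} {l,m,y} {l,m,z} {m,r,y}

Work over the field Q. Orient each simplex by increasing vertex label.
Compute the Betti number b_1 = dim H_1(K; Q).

n_0=9 n_1=29 n_2=20  [Q]
∂1: piv[af,ak,al,am,ap,ay,az,fr] rk=8  ker:fk,fl,fm,fp,fy,fz,kl,km,ky,kz,lm,lp,ly,lz,mr,my,mz,pr,pz,ry,yz
∂2: piv[afm,afp,afz,alm,apz,fkl,fkm,fky,fkz,flm,fly,fmy,fmz,kyz,lmz,mry] rk=16  ker:fpz,kly,kmz,lmy
b_1=(29−8)−16=5

b_1=5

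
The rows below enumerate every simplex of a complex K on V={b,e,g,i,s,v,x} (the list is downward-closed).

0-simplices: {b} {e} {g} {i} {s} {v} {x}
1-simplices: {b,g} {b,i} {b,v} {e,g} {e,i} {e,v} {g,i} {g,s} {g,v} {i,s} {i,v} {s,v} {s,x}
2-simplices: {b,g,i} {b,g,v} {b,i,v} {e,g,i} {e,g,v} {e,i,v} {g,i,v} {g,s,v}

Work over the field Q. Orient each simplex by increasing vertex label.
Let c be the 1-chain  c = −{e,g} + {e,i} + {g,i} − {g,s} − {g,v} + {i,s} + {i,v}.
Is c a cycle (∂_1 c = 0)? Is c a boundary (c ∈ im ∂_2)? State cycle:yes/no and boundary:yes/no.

cycle:yes boundary:no

n_0=7 n_1=13 n_2=8  [Q]
∂1: piv[bg,bi,bv,eg,gs,sx] rk=6  ker:ei,ev,gi,gv,is,iv,sv
∂2: piv[bgi,bgv,biv,egi,egv,gsv] rk=6  ker:eiv,giv
∂1c = 0
c vs im∂2: residual ≠ 0 ⇒ not boundary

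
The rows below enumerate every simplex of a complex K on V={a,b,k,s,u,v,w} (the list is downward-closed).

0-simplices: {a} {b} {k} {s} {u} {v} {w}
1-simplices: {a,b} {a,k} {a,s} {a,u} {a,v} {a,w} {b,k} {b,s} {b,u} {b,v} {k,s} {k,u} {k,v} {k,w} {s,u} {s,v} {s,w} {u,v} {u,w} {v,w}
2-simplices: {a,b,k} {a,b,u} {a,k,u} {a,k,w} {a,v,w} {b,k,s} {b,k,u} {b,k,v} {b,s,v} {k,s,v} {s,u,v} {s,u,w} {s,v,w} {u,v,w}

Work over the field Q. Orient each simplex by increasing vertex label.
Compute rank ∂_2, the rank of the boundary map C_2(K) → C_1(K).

rank∂_2=11

n_0=7 n_1=20 n_2=14  [Q]
∂1: piv[ab,ak,as,au,av,aw] rk=6  ker:bk,bs,bu,bv,ks,ku,kv,kw,su,sv,sw,uv,uw,vw
∂2: piv[abk,abu,aku,akw,avw,bks,bkv,bsv,suv,suw,svw] rk=11  ker:bku,ksv,uvw
rk∂_2=11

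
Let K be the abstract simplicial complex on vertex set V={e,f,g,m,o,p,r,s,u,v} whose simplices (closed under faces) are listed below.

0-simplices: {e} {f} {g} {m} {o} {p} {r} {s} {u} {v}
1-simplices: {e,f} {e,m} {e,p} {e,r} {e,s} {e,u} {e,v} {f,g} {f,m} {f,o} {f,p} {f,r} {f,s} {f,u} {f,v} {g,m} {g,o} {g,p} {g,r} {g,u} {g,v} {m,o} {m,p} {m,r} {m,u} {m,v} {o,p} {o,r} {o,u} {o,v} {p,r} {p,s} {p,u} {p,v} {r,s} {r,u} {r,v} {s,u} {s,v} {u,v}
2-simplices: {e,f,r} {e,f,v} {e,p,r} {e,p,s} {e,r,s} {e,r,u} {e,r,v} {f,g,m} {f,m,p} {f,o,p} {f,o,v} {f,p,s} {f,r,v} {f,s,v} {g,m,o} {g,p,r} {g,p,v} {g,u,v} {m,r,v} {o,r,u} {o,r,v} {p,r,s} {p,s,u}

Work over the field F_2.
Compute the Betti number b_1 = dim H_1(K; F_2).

n_0=10 n_1=40 n_2=23  [Z2]
∂1: piv[ef,em,ep,er,es,eu,ev,fg,fo] rk=9  ker:fm,fp,fr,fs,fu,fv,gm,go,gp,gr,gu,gv,mo,mp,mr,mu,mv,op,or,ou,ov,pr,ps,pu,pv,rs,ru,rv,su,sv,uv
∂2: piv[efr,efv,epr,eps,ers,eru,erv,fgm,fmp,fop,fov,fps,fsv,gmo,gpr,gpv,guv,mrv,oru,orv,psu] rk=21  ker:frv,prs
b_1=(40−9)−21=10

b_1=10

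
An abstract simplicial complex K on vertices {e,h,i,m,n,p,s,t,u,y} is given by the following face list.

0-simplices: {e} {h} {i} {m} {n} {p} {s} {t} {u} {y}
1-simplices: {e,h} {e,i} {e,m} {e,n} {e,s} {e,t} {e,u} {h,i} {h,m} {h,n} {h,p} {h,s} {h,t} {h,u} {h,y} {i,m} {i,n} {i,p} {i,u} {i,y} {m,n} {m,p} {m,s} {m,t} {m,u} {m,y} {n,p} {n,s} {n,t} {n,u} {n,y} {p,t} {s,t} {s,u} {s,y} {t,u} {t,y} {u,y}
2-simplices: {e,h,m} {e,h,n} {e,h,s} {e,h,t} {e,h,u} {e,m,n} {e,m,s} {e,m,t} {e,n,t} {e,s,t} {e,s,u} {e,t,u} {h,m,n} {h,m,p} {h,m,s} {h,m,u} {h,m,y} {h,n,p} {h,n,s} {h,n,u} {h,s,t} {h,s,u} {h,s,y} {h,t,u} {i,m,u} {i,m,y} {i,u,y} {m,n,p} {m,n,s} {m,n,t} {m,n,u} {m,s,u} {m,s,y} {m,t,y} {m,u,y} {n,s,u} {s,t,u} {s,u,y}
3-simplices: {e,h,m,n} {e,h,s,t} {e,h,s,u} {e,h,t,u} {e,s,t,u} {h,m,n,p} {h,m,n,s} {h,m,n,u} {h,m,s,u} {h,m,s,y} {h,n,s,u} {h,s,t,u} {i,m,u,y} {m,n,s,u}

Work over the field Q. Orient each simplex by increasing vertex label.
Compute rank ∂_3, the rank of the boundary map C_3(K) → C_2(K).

rank∂_3=12

n_0=10 n_1=38 n_2=38 n_3=14  [Q]
∂1: piv[eh,ei,em,en,es,et,eu,hp,hy] rk=9  ker:hi,hm,hn,hs,ht,hu,im,in,ip,iu,iy,mn,mp,ms,mt,mu,my,np,ns,nt,nu,ny,pt,st,su,sy,tu,ty,uy
∂2: piv[ehm,ehn,ehs,eht,ehu,emn,ems,emt,ent,est,esu,etu,hmp,hmu,hmy,hnp,hns,hnu,hsy,imu,imy,iuy,mty] rk=23  ker:hmn,hms,hst,hsu,htu,mnp,mns,mnt,mnu,msu,msy,muy,nsu,stu,suy
∂3: piv[ehmn,ehst,ehsu,ehtu,estu,hmnp,hmns,hmnu,hmsu,hmsy,hnsu,imuy] rk=12  ker:hstu,mnsu
rk∂_3=12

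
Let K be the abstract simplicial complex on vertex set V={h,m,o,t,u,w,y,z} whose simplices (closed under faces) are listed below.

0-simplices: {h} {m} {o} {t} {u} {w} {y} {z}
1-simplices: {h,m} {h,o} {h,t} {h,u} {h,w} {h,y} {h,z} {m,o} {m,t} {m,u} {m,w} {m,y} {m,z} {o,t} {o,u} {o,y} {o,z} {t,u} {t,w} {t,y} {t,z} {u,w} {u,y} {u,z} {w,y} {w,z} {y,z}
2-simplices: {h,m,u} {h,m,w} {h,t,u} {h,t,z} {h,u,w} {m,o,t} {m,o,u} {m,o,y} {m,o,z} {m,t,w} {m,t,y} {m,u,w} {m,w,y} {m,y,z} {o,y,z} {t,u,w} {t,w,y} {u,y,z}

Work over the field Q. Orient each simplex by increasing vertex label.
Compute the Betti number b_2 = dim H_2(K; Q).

n_0=8 n_1=27 n_2=18  [Q]
∂1: piv[hm,ho,ht,hu,hw,hy,hz] rk=7  ker:mo,mt,mu,mw,my,mz,ot,ou,oy,oz,tu,tw,ty,tz,uw,uy,uz,wy,wz,yz
∂2: piv[hmu,hmw,htu,htz,huw,mot,mou,moy,moz,mtw,mty,mwy,myz,tuw,uyz] rk=15  ker:muw,oyz,twy
b_2=(18−15)−0=3

b_2=3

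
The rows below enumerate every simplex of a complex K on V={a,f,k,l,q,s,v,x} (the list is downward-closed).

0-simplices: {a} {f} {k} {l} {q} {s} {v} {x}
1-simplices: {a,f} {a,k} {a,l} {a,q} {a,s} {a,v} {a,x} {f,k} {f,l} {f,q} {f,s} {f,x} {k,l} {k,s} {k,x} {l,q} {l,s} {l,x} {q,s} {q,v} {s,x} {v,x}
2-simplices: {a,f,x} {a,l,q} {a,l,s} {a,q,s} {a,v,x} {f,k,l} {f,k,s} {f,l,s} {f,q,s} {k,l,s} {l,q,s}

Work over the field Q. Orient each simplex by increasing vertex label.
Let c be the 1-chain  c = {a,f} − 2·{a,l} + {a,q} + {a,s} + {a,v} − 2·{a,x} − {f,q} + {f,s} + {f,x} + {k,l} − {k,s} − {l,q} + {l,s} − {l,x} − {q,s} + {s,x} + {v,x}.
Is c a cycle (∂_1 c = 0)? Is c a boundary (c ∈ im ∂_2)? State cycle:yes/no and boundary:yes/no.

cycle:yes boundary:no

n_0=8 n_1=22 n_2=11  [Q]
∂1: piv[af,ak,al,aq,as,av,ax] rk=7  ker:fk,fl,fq,fs,fx,kl,ks,kx,lq,ls,lx,qs,qv,sx,vx
∂2: piv[afx,alq,als,aqs,avx,fkl,fks,fls,fqs] rk=9  ker:kls,lqs
∂1c = 0
c vs im∂2: residual ≠ 0 ⇒ not boundary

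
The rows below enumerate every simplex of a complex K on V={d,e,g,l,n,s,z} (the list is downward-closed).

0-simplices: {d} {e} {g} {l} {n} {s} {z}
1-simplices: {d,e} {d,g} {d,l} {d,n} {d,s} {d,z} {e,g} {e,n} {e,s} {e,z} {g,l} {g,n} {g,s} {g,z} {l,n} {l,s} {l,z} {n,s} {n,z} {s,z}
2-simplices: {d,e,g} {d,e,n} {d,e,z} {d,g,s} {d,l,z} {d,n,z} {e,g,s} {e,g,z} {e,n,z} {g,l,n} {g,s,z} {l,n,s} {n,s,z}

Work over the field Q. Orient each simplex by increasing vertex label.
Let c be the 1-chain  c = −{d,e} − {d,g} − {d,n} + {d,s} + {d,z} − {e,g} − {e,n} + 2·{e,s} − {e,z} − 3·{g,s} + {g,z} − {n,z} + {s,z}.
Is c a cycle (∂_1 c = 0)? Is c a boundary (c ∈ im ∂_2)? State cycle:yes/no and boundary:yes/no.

cycle:no boundary:no

n_0=7 n_1=20 n_2=13  [Q]
∂1: piv[de,dg,dl,dn,ds,dz] rk=6  ker:eg,en,es,ez,gl,gn,gs,gz,ln,ls,lz,ns,nz,sz
∂2: piv[deg,den,dez,dgs,dlz,dnz,egs,egz,gln,gsz,lns,nsz] rk=12  ker:enz
∂1c = {d} − {n} − {s} + {z}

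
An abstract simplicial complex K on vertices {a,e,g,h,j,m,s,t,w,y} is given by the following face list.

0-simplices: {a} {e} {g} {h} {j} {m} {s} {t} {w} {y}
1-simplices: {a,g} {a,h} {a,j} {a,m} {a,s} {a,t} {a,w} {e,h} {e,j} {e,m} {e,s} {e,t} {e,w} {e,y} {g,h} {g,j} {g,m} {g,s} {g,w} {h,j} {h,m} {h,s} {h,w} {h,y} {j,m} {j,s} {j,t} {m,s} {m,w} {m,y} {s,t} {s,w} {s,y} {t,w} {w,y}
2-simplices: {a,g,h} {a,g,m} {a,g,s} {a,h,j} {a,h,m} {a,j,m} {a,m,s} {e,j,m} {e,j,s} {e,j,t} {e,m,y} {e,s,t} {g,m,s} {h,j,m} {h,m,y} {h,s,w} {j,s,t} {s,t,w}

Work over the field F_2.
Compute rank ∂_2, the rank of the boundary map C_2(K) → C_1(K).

rank∂_2=15

n_0=10 n_1=35 n_2=18  [Z2]
∂1: piv[ag,ah,aj,am,as,at,aw,eh,ey] rk=9  ker:ej,em,es,et,ew,gh,gj,gm,gs,gw,hj,hm,hs,hw,hy,jm,js,jt,ms,mw,my,st,sw,sy,tw,wy
∂2: piv[agh,agm,ags,ahj,ahm,ajm,ams,ejm,ejs,ejt,emy,est,hmy,hsw,stw] rk=15  ker:gms,hjm,jst
rk∂_2=15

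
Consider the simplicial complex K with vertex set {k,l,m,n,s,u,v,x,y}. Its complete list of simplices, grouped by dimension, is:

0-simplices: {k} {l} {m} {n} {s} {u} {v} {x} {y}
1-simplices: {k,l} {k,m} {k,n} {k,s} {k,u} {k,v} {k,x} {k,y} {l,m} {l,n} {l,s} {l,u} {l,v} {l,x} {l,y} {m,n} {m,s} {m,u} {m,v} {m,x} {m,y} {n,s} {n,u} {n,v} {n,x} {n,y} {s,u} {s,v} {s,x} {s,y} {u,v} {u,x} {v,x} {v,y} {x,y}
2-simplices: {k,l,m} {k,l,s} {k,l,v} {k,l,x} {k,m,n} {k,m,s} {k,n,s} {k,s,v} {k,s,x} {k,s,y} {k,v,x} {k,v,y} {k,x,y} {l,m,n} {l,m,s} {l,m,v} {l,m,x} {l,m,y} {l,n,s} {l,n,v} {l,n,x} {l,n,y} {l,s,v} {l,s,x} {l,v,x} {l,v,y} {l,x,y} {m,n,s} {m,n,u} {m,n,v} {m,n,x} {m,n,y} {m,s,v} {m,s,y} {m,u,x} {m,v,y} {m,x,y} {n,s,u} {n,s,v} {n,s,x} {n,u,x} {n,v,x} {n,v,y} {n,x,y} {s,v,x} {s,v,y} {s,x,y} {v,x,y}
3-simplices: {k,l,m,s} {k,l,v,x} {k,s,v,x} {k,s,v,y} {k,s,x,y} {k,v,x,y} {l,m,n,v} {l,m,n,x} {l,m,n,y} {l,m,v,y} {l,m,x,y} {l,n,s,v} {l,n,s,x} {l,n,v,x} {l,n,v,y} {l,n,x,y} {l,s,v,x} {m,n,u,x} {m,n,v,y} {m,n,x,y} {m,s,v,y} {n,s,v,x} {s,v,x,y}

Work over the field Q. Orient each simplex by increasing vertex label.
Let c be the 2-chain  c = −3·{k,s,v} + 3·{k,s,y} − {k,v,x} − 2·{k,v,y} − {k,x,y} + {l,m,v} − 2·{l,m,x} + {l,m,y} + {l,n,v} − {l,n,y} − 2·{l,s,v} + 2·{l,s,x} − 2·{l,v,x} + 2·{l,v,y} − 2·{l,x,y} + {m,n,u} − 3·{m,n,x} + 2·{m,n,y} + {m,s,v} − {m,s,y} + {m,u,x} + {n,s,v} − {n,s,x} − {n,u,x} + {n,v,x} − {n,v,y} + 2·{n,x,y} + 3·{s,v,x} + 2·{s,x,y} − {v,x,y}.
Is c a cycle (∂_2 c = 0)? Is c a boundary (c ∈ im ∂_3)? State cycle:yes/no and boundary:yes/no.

cycle:yes boundary:yes

n_0=9 n_1=35 n_2=48 n_3=23  [Q]
∂1: piv[kl,km,kn,ks,ku,kv,kx,ky] rk=8  ker:lm,ln,ls,lu,lv,lx,ly,mn,ms,mu,mv,mx,my,ns,nu,nv,nx,ny,su,sv,sx,sy,uv,ux,vx,vy,xy
∂2: piv[klm,kls,klv,klx,kmn,kms,kns,ksv,ksx,ksy,kvx,kvy,kxy,lmn,lmv,lmx,lmy,lnv,lnx,lny,lvy,mnu,mux,nsu] rk=24  ker:lms,lns,lsv,lsx,lvx,lxy,mns,mnv,mnx,mny,msv,msy,mvy,mxy,nsv,nsx,nux,nvx,nvy,nxy,svx,svy,sxy,vxy
∂3: piv[klms,klvx,ksvx,ksvy,ksxy,kvxy,lmnv,lmnx,lmny,lmvy,lmxy,lnsv,lnsx,lnvx,lnvy,lnxy,lsvx,mnux,msvy] rk=19  ker:mnvy,mnxy,nsvx,svxy
∂2c = 0
c vs im∂3: reduces to 0 ⇒ boundary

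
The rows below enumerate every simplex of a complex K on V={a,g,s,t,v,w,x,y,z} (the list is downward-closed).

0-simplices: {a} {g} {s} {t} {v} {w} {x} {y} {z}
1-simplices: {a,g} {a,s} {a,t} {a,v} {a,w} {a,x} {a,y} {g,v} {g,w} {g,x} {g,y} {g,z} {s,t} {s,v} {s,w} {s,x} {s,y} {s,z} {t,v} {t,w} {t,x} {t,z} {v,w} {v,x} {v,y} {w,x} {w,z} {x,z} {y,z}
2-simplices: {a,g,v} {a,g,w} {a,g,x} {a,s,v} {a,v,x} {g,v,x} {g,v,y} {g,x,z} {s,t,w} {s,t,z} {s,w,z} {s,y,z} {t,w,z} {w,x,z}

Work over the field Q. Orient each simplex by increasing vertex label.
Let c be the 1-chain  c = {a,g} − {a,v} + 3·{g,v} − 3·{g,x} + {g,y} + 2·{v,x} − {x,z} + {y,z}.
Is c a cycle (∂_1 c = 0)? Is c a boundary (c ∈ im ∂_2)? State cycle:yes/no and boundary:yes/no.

n_0=9 n_1=29 n_2=14  [Q]
∂1: piv[ag,as,at,av,aw,ax,ay,gz] rk=8  ker:gv,gw,gx,gy,st,sv,sw,sx,sy,sz,tv,tw,tx,tz,vw,vx,vy,wx,wz,xz,yz
∂2: piv[agv,agw,agx,asv,avx,gvy,gxz,stw,stz,swz,syz,wxz] rk=12  ker:gvx,twz
∂1c = 0
c vs im∂2: residual ≠ 0 ⇒ not boundary

cycle:yes boundary:no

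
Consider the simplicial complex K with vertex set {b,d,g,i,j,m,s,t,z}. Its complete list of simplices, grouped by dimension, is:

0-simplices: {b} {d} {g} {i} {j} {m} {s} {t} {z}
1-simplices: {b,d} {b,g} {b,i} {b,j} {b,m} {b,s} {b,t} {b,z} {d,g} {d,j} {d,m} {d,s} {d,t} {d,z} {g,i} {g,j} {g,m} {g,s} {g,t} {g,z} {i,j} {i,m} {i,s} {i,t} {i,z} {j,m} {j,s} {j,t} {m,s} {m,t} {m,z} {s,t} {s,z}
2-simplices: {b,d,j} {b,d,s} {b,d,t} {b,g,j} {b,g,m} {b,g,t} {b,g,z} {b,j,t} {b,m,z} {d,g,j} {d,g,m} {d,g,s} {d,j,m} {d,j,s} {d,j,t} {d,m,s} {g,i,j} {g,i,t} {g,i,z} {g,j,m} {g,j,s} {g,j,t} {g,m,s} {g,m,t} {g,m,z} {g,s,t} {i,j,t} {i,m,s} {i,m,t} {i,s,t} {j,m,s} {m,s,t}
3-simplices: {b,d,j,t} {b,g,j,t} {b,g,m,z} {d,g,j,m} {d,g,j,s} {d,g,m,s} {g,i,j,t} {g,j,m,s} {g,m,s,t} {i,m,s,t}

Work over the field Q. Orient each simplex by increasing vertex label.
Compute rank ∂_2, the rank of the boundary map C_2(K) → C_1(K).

n_0=9 n_1=33 n_2=32 n_3=10  [Q]
∂1: piv[bd,bg,bi,bj,bm,bs,bt,bz] rk=8  ker:dg,dj,dm,ds,dt,dz,gi,gj,gm,gs,gt,gz,ij,im,is,it,iz,jm,js,jt,ms,mt,mz,st,sz
∂2: piv[bdj,bds,bdt,bgj,bgm,bgt,bgz,bjt,bmz,dgj,dgm,dgs,djm,djs,dms,gij,git,giz,gmt,gst,ims,imt] rk=22  ker:djt,gjm,gjs,gjt,gms,gmz,ijt,ist,jms,mst
∂3: piv[bdjt,bgjt,bgmz,dgjm,dgjs,dgms,gijt,gjms,gmst,imst] rk=10
rk∂_2=22

rank∂_2=22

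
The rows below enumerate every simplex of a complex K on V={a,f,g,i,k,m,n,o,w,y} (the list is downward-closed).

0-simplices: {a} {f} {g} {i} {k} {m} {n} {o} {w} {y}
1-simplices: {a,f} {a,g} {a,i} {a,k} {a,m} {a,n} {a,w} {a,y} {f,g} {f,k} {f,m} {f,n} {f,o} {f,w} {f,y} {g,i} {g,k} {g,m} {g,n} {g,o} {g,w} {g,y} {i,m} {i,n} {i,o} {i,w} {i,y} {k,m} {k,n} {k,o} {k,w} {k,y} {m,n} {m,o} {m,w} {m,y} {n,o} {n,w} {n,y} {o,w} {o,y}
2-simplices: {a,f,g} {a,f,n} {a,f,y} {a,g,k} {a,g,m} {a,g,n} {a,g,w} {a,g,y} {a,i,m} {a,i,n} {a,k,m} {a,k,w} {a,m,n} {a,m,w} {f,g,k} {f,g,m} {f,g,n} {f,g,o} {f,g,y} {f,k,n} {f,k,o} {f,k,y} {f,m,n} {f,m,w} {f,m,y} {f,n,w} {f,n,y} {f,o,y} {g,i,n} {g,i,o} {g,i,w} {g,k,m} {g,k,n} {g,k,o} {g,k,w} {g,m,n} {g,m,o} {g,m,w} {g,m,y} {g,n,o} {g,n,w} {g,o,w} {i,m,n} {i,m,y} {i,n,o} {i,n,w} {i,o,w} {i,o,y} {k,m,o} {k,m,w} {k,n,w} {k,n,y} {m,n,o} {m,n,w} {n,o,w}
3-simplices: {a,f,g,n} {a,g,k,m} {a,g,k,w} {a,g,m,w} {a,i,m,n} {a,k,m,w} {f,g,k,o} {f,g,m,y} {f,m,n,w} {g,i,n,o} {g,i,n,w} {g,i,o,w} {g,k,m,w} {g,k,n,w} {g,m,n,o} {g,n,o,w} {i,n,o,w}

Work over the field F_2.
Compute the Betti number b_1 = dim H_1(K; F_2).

b_1=0

n_0=10 n_1=41 n_2=55 n_3=17  [Z2]
∂1: piv[af,ag,ai,ak,am,an,aw,ay,fo] rk=9  ker:fg,fk,fm,fn,fw,fy,gi,gk,gm,gn,go,gw,gy,im,in,io,iw,iy,km,kn,ko,kw,ky,mn,mo,mw,my,no,nw,ny,ow,oy
∂2: piv[afg,afn,afy,agk,agm,agn,agw,agy,aim,ain,akm,akw,amn,amw,fgk,fgm,fgo,fkn,fko,fky,fmw,fmy,fnw,fny,foy,gin,gio,giw,gmo,gno,gow,imy] rk=32  ker:fgn,fgy,fmn,gkm,gkn,gko,gkw,gmn,gmw,gmy,gnw,imn,ino,inw,iow,ioy,kmo,kmw,knw,kny,mno,mnw,now
∂3: piv[afgn,agkm,agkw,agmw,aimn,akmw,fgko,fgmy,fmnw,gino,ginw,giow,gknw,gmno,gnow] rk=15  ker:gkmw,inow
b_1=(41−9)−32=0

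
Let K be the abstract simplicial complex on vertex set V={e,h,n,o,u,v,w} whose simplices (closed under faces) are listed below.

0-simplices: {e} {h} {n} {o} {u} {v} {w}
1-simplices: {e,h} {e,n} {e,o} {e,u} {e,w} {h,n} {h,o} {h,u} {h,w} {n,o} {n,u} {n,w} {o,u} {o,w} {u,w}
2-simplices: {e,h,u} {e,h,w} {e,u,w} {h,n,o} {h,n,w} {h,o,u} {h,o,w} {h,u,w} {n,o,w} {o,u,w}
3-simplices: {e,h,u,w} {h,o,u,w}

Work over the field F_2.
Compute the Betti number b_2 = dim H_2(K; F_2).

n_0=7 n_1=15 n_2=10 n_3=2  [Z2]
∂1: piv[eh,en,eo,eu,ew] rk=5  ker:hn,ho,hu,hw,no,nu,nw,ou,ow,uw
∂2: piv[ehu,ehw,euw,hno,hnw,hou,how] rk=7  ker:huw,now,ouw
∂3: piv[ehuw,houw] rk=2
b_2=(10−7)−2=1

b_2=1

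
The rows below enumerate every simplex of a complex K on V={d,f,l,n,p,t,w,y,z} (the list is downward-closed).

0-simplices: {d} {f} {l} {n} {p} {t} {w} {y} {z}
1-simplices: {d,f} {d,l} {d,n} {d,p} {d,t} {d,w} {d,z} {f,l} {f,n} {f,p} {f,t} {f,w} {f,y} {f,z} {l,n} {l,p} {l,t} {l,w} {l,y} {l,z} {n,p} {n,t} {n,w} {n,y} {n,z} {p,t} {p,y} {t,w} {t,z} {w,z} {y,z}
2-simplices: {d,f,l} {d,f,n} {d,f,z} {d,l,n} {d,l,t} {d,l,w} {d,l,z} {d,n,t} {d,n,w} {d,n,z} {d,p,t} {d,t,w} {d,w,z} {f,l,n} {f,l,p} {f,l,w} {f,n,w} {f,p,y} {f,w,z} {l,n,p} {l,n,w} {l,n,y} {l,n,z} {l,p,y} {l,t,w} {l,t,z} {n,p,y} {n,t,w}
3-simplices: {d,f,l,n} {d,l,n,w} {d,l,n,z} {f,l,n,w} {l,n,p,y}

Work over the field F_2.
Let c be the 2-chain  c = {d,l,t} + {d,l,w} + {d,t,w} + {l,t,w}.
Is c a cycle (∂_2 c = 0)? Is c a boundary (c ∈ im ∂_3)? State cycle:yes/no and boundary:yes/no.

n_0=9 n_1=31 n_2=28 n_3=5  [Z2]
∂1: piv[df,dl,dn,dp,dt,dw,dz,fy] rk=8  ker:fl,fn,fp,ft,fw,fz,ln,lp,lt,lw,ly,lz,np,nt,nw,ny,nz,pt,py,tw,tz,wz,yz
∂2: piv[dfl,dfn,dfz,dln,dlt,dlw,dlz,dnt,dnw,dnz,dpt,dtw,dwz,flp,flw,fpy,lnp,lny,lpy,ltz] rk=20  ker:fln,fnw,fwz,lnw,lnz,ltw,npy,ntw
∂3: piv[dfln,dlnw,dlnz,flnw,lnpy] rk=5
∂2c = 0
c vs im∂3: residual ≠ 0 ⇒ not boundary

cycle:yes boundary:no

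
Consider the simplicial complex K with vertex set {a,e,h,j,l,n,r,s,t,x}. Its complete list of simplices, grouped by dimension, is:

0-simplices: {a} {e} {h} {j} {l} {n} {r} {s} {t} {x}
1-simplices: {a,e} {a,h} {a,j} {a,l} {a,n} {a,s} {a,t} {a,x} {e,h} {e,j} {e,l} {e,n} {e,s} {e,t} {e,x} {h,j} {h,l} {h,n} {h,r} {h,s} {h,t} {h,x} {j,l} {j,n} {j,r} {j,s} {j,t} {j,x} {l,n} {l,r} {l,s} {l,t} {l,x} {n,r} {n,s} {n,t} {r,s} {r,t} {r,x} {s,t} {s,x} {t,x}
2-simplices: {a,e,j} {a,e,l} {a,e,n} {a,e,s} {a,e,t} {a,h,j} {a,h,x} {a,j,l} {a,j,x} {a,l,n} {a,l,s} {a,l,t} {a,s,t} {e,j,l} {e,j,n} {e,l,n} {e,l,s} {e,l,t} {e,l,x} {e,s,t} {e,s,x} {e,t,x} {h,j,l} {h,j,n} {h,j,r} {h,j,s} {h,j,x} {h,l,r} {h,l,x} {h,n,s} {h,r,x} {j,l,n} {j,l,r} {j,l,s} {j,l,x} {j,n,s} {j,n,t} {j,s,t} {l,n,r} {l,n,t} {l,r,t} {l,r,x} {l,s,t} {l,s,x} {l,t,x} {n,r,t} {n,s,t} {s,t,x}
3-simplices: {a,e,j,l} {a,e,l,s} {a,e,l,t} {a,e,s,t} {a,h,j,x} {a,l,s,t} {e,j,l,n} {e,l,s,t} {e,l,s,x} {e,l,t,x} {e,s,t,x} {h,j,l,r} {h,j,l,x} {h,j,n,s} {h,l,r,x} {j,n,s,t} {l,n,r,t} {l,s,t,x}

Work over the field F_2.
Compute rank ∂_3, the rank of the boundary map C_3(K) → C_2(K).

n_0=10 n_1=42 n_2=48 n_3=18  [Z2]
∂1: piv[ae,ah,aj,al,an,as,at,ax,hr] rk=9  ker:eh,ej,el,en,es,et,ex,hj,hl,hn,hs,ht,hx,jl,jn,jr,js,jt,jx,ln,lr,ls,lt,lx,nr,ns,nt,rs,rt,rx,st,sx,tx
∂2: piv[aej,ael,aen,aes,aet,ahj,ahx,ajl,ajx,aln,als,alt,ast,ejn,elx,esx,etx,hjl,hjn,hjr,hjs,hlr,hlx,hns,hrx,jls,jnt,jst,lnr,lrt] rk=30  ker:ejl,eln,els,elt,est,hjx,jln,jlr,jlx,jns,lnt,lrx,lst,lsx,ltx,nrt,nst,stx
∂3: piv[aejl,aels,aelt,aest,ahjx,alst,ejln,elsx,eltx,estx,hjlr,hjlx,hjns,hlrx,jnst,lnrt] rk=16  ker:elst,lstx
rk∂_3=16

rank∂_3=16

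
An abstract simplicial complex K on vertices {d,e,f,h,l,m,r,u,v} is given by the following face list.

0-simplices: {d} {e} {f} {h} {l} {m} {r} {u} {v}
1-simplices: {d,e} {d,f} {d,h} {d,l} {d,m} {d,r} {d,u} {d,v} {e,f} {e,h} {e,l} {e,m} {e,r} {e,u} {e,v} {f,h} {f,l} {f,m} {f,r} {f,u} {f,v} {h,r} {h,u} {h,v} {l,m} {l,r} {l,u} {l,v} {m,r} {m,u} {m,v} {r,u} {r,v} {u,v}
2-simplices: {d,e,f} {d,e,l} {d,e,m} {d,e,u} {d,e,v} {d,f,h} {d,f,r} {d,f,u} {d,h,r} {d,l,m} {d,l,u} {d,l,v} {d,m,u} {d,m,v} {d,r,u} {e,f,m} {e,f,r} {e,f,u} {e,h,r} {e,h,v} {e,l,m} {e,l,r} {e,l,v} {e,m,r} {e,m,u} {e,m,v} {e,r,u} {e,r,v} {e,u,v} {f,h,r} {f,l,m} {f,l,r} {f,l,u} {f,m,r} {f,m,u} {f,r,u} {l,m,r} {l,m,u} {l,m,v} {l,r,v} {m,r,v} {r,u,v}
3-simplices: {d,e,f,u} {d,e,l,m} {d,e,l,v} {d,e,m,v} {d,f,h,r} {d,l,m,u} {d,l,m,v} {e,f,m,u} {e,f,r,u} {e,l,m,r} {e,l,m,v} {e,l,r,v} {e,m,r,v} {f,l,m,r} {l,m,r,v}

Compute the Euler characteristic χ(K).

χ(K)=2

n_0=9 n_1=34 n_2=42 n_3=15
χ=+9−34+42−15=2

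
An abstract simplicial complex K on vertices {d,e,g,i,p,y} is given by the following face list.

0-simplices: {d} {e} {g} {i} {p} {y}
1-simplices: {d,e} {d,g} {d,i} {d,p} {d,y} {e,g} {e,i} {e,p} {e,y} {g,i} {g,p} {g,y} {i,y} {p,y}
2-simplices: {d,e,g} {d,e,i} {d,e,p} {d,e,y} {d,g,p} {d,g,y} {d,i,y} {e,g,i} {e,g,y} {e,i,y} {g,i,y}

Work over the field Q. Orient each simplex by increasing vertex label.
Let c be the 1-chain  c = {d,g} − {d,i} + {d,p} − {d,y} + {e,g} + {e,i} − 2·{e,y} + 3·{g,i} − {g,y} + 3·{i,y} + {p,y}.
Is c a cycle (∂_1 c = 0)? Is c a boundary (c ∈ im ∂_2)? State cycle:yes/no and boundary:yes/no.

n_0=6 n_1=14 n_2=11  [Q]
∂1: piv[de,dg,di,dp,dy] rk=5  ker:eg,ei,ep,ey,gi,gp,gy,iy,py
∂2: piv[deg,dei,dep,dey,dgp,dgy,diy,egi] rk=8  ker:egy,eiy,giy
∂1c = 0
c vs im∂2: residual ≠ 0 ⇒ not boundary

cycle:yes boundary:no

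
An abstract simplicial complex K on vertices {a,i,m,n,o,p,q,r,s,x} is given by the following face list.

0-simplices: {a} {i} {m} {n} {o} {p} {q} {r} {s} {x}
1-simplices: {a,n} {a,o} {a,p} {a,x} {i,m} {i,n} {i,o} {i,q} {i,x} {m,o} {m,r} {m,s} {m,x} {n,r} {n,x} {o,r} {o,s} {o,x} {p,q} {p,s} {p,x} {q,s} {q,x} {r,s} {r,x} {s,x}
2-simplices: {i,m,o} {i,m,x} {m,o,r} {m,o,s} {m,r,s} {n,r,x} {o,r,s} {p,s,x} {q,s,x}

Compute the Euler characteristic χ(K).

χ(K)=-7

n_0=10 n_1=26 n_2=9
χ=+10−26+9=-7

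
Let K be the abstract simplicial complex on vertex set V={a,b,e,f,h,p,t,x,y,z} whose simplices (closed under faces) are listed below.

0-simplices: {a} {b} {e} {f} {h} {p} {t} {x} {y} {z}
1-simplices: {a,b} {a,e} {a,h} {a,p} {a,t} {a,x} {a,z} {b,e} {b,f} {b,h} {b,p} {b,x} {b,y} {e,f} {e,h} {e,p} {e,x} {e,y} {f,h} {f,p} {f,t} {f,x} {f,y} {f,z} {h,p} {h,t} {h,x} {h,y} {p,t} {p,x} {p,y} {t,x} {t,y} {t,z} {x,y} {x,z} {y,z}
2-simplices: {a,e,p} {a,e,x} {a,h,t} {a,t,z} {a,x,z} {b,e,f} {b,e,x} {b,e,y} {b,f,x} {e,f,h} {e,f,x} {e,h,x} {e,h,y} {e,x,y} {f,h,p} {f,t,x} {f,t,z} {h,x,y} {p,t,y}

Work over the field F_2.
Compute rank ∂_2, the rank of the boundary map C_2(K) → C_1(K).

rank∂_2=17

n_0=10 n_1=37 n_2=19  [Z2]
∂1: piv[ab,ae,ah,ap,at,ax,az,bf,by] rk=9  ker:be,bh,bp,bx,ef,eh,ep,ex,ey,fh,fp,ft,fx,fy,fz,hp,ht,hx,hy,pt,px,py,tx,ty,tz,xy,xz,yz
∂2: piv[aep,aex,aht,atz,axz,bef,bex,bey,bfx,efh,ehx,ehy,exy,fhp,ftx,ftz,pty] rk=17  ker:efx,hxy
rk∂_2=17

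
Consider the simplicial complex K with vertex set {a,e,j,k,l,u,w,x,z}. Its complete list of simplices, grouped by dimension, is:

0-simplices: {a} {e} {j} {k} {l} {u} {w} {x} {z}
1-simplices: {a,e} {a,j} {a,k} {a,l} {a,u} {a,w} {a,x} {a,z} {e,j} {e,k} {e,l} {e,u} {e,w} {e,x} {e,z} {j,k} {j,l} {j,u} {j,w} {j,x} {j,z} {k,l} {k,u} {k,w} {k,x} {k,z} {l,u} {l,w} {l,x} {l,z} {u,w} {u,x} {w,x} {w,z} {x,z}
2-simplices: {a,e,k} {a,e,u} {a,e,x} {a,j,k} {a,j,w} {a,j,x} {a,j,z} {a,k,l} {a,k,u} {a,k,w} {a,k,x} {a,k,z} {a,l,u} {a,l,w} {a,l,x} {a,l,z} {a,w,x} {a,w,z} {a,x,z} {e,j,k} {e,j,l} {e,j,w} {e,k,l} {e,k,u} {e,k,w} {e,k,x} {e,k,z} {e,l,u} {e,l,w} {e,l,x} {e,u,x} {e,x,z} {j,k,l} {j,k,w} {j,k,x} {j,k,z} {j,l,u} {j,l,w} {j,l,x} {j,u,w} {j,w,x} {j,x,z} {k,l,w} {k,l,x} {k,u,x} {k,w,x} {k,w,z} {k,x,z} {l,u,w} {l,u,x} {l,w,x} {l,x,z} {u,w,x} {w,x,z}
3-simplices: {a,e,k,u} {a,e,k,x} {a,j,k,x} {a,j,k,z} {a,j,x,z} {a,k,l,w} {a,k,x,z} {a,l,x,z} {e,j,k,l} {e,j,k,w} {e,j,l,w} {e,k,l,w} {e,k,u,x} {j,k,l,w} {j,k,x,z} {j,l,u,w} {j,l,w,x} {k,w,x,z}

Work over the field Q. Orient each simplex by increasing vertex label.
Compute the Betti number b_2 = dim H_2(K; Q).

n_0=9 n_1=35 n_2=54 n_3=18  [Q]
∂1: piv[ae,aj,ak,al,au,aw,ax,az] rk=8  ker:ej,ek,el,eu,ew,ex,ez,jk,jl,ju,jw,jx,jz,kl,ku,kw,kx,kz,lu,lw,lx,lz,uw,ux,wx,wz,xz
∂2: piv[aek,aeu,aex,ajk,ajw,ajx,ajz,akl,aku,akw,akx,akz,alu,alw,alx,alz,awx,awz,axz,ejk,ejl,ejw,ekl,ekz,eux,jlu,juw] rk=27  ker:eku,ekw,ekx,elu,elw,elx,exz,jkl,jkw,jkx,jkz,jlw,jlx,jwx,jxz,klw,klx,kux,kwx,kwz,kxz,luw,lux,lwx,lxz,uwx,wxz
∂3: piv[aeku,aekx,ajkx,ajkz,ajxz,aklw,akxz,alxz,ejkl,ejkw,ejlw,eklw,ekux,jluw,jlwx,kwxz] rk=16  ker:jklw,jkxz
b_2=(54−27)−16=11

b_2=11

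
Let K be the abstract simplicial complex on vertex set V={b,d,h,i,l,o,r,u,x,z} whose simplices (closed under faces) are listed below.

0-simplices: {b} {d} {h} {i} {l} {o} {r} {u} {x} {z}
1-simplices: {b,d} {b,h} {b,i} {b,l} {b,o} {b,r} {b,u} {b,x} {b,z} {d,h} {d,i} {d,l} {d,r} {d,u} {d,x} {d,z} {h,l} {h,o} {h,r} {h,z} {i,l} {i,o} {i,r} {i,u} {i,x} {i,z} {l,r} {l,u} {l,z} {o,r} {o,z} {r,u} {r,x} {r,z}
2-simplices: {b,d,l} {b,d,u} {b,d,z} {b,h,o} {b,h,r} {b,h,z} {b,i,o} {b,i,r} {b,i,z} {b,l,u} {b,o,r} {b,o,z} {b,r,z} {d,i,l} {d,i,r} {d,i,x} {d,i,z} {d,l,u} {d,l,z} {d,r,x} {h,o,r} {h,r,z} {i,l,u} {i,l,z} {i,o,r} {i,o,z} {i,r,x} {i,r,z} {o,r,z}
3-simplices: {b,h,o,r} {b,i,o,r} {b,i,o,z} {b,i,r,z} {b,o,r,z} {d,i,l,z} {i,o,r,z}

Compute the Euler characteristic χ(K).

n_0=10 n_1=34 n_2=29 n_3=7
χ=+10−34+29−7=-2

χ(K)=-2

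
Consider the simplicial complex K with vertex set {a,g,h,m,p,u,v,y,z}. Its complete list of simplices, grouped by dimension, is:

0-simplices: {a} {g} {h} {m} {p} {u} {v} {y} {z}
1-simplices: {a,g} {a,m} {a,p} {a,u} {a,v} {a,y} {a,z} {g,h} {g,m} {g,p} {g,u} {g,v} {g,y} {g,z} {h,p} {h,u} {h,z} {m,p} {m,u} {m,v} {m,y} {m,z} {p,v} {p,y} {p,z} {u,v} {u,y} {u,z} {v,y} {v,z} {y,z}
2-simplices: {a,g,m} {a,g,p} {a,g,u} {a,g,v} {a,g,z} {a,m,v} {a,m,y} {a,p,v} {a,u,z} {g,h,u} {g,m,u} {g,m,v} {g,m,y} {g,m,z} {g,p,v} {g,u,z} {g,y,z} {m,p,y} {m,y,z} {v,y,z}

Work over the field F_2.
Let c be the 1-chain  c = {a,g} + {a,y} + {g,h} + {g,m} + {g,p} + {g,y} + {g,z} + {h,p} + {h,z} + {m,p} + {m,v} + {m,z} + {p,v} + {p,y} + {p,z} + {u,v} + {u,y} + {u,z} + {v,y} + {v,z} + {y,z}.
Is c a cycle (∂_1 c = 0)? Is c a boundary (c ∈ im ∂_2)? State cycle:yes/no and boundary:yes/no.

cycle:no boundary:no

n_0=9 n_1=31 n_2=20  [Z2]
∂1: piv[ag,am,ap,au,av,ay,az,gh] rk=8  ker:gm,gp,gu,gv,gy,gz,hp,hu,hz,mp,mu,mv,my,mz,pv,py,pz,uv,uy,uz,vy,vz,yz
∂2: piv[agm,agp,agu,agv,agz,amv,amy,apv,auz,ghu,gmu,gmy,gmz,gyz,mpy,vyz] rk=16  ker:gmv,gpv,guz,myz
∂1c = {h} + {u} + {v} + {z}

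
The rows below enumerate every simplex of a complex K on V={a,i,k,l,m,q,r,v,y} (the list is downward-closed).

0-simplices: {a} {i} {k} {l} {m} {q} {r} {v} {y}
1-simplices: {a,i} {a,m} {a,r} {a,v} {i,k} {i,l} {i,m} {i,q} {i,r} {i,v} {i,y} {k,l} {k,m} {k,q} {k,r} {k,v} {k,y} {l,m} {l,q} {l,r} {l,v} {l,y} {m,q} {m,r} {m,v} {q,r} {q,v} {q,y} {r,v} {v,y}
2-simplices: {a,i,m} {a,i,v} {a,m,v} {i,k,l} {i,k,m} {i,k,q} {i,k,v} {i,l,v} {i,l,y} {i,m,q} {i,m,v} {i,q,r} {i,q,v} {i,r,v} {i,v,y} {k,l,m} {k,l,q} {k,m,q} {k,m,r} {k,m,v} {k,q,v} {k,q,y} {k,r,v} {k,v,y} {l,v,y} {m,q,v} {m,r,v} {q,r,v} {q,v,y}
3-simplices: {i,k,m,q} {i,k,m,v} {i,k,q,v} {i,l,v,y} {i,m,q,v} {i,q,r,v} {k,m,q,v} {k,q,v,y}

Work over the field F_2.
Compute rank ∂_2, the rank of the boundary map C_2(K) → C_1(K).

n_0=9 n_1=30 n_2=29 n_3=8  [Z2]
∂1: piv[ai,am,ar,av,ik,il,iq,iy] rk=8  ker:im,ir,iv,kl,km,kq,kr,kv,ky,lm,lq,lr,lv,ly,mq,mr,mv,qr,qv,qy,rv,vy
∂2: piv[aim,aiv,amv,ikl,ikm,ikq,ikv,ilv,ily,imq,iqr,iqv,irv,ivy,klm,klq,kmr,kqy,krv,kvy] rk=20  ker:imv,kmq,kmv,kqv,lvy,mqv,mrv,qrv,qvy
∂3: piv[ikmq,ikmv,ikqv,ilvy,imqv,iqrv,kqvy] rk=7  ker:kmqv
rk∂_2=20

rank∂_2=20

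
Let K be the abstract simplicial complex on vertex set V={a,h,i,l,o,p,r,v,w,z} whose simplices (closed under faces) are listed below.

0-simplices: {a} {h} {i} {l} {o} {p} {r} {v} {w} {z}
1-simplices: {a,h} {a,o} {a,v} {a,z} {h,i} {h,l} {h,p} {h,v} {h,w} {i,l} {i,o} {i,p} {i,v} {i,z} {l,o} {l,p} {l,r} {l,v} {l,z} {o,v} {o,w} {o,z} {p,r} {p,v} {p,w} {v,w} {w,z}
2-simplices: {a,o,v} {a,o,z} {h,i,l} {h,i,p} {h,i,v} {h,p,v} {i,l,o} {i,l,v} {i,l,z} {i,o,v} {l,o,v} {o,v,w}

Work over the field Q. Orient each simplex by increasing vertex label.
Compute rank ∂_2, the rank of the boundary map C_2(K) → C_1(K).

n_0=10 n_1=27 n_2=12  [Q]
∂1: piv[ah,ao,av,az,hi,hl,hp,hw,lr] rk=9  ker:hv,il,io,ip,iv,iz,lo,lp,lv,lz,ov,ow,oz,pr,pv,pw,vw,wz
∂2: piv[aov,aoz,hil,hip,hiv,hpv,ilo,ilv,ilz,iov,ovw] rk=11  ker:lov
rk∂_2=11

rank∂_2=11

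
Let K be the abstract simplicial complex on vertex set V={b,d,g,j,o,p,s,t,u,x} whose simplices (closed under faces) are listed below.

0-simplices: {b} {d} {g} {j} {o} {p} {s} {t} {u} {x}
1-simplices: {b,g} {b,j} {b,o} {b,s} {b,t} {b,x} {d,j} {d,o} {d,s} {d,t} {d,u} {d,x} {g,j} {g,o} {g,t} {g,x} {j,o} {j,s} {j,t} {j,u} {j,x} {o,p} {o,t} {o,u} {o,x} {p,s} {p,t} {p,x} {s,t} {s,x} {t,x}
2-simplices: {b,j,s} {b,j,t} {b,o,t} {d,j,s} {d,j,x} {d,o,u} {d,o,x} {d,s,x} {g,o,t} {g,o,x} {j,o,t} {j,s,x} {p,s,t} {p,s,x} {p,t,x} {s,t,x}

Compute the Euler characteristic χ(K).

n_0=10 n_1=31 n_2=16
χ=+10−31+16=-5

χ(K)=-5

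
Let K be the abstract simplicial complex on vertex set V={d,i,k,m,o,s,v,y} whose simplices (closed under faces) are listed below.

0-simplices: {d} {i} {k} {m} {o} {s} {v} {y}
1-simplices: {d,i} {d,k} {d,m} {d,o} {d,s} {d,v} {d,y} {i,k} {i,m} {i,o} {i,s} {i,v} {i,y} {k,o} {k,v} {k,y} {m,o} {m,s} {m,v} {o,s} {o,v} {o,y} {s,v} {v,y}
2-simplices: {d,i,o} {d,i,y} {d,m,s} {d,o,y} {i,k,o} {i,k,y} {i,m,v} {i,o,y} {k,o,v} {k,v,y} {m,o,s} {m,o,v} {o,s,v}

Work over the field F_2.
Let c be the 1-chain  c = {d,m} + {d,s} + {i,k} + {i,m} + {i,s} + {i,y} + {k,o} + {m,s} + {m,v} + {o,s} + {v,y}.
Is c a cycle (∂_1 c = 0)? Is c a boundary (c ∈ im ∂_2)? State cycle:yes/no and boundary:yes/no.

cycle:yes boundary:no

n_0=8 n_1=24 n_2=13  [Z2]
∂1: piv[di,dk,dm,do,ds,dv,dy] rk=7  ker:ik,im,io,is,iv,iy,ko,kv,ky,mo,ms,mv,os,ov,oy,sv,vy
∂2: piv[dio,diy,dms,doy,iko,iky,imv,kov,kvy,mos,mov,osv] rk=12  ker:ioy
∂1c = 0
c vs im∂2: residual ≠ 0 ⇒ not boundary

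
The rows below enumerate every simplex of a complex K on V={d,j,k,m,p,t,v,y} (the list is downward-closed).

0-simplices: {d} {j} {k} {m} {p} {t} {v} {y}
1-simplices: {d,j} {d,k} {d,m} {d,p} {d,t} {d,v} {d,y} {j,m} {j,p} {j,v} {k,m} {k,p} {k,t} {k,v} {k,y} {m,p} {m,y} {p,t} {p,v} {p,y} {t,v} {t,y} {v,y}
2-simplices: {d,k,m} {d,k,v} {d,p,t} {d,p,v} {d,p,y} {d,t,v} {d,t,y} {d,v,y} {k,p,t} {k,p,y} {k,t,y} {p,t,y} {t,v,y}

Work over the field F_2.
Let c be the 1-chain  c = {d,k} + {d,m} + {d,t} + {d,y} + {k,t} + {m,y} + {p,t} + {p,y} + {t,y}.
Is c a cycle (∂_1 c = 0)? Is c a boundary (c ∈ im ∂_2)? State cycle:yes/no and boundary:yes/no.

cycle:yes boundary:no

n_0=8 n_1=23 n_2=13  [Z2]
∂1: piv[dj,dk,dm,dp,dt,dv,dy] rk=7  ker:jm,jp,jv,km,kp,kt,kv,ky,mp,my,pt,pv,py,tv,ty,vy
∂2: piv[dkm,dkv,dpt,dpv,dpy,dtv,dty,dvy,kpt,kpy] rk=10  ker:kty,pty,tvy
∂1c = 0
c vs im∂2: residual ≠ 0 ⇒ not boundary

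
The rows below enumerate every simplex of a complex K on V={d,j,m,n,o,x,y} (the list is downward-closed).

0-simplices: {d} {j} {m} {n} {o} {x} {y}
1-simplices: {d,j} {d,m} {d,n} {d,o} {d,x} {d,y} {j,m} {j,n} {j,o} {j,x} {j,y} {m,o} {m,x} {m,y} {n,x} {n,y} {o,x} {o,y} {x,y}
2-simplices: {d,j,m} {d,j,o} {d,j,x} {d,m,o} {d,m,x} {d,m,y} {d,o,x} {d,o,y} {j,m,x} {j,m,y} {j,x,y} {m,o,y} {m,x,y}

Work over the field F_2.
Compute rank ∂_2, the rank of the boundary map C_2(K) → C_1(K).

rank∂_2=10

n_0=7 n_1=19 n_2=13  [Z2]
∂1: piv[dj,dm,dn,do,dx,dy] rk=6  ker:jm,jn,jo,jx,jy,mo,mx,my,nx,ny,ox,oy,xy
∂2: piv[djm,djo,djx,dmo,dmx,dmy,dox,doy,jmy,jxy] rk=10  ker:jmx,moy,mxy
rk∂_2=10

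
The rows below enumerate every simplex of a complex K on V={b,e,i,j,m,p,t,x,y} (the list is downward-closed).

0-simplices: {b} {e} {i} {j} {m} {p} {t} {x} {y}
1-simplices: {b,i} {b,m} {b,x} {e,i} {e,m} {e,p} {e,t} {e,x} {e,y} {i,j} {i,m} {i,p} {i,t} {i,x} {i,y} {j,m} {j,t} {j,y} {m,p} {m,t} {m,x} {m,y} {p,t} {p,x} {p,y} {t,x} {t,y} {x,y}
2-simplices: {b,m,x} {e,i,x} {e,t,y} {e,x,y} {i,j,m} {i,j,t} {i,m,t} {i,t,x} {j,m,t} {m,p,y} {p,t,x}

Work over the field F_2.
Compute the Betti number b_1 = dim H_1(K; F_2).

n_0=9 n_1=28 n_2=11  [Z2]
∂1: piv[bi,bm,bx,ei,ep,et,ey,ij] rk=8  ker:em,ex,im,ip,it,ix,iy,jm,jt,jy,mp,mt,mx,my,pt,px,py,tx,ty,xy
∂2: piv[bmx,eix,ety,exy,ijm,ijt,imt,itx,mpy,ptx] rk=10  ker:jmt
b_1=(28−8)−10=10

b_1=10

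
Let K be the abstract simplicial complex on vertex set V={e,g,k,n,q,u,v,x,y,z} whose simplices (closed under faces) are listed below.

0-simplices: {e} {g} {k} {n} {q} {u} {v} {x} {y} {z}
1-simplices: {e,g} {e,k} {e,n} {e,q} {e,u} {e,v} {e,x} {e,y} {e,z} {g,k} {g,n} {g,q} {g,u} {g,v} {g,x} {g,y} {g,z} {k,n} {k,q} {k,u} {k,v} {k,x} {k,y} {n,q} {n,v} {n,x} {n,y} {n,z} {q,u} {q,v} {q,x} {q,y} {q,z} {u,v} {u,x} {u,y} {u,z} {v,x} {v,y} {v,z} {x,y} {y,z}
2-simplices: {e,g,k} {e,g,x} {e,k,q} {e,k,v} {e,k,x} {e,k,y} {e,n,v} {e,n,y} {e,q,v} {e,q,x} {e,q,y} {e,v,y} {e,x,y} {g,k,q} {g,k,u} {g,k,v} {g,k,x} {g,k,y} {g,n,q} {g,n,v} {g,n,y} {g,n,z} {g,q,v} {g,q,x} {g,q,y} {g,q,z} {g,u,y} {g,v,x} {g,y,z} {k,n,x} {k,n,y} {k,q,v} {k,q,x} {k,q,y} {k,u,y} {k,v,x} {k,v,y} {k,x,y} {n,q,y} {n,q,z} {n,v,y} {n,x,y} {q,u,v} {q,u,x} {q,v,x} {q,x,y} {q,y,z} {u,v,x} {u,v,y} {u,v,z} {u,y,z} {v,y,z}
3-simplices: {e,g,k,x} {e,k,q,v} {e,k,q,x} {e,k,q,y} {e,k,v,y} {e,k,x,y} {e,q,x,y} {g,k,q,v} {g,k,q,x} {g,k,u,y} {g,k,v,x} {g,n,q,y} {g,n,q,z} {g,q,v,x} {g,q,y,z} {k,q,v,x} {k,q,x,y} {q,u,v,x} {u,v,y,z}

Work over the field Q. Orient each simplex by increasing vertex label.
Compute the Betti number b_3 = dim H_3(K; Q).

n_0=10 n_1=42 n_2=52 n_3=19  [Q]
∂1: piv[eg,ek,en,eq,eu,ev,ex,ey,ez] rk=9  ker:gk,gn,gq,gu,gv,gx,gy,gz,kn,kq,ku,kv,kx,ky,nq,nv,nx,ny,nz,qu,qv,qx,qy,qz,uv,ux,uy,uz,vx,vy,vz,xy,yz
∂2: piv[egk,egx,ekq,ekv,ekx,eky,env,eny,eqv,eqx,eqy,evy,exy,gkq,gku,gkv,gky,gnq,gnv,gnz,gqz,guy,gvx,gyz,knx,kny,quv,qux,uvy,uvz,uyz] rk=31  ker:gkx,gny,gqv,gqx,gqy,kqv,kqx,kqy,kuy,kvx,kvy,kxy,nqy,nqz,nvy,nxy,qvx,qxy,qyz,uvx,vyz
∂3: piv[egkx,ekqv,ekqx,ekqy,ekvy,ekxy,eqxy,gkqv,gkqx,gkuy,gkvx,gnqy,gnqz,gqvx,gqyz,quvx,uvyz] rk=17  ker:kqvx,kqxy
b_3=(19−17)−0=2

b_3=2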